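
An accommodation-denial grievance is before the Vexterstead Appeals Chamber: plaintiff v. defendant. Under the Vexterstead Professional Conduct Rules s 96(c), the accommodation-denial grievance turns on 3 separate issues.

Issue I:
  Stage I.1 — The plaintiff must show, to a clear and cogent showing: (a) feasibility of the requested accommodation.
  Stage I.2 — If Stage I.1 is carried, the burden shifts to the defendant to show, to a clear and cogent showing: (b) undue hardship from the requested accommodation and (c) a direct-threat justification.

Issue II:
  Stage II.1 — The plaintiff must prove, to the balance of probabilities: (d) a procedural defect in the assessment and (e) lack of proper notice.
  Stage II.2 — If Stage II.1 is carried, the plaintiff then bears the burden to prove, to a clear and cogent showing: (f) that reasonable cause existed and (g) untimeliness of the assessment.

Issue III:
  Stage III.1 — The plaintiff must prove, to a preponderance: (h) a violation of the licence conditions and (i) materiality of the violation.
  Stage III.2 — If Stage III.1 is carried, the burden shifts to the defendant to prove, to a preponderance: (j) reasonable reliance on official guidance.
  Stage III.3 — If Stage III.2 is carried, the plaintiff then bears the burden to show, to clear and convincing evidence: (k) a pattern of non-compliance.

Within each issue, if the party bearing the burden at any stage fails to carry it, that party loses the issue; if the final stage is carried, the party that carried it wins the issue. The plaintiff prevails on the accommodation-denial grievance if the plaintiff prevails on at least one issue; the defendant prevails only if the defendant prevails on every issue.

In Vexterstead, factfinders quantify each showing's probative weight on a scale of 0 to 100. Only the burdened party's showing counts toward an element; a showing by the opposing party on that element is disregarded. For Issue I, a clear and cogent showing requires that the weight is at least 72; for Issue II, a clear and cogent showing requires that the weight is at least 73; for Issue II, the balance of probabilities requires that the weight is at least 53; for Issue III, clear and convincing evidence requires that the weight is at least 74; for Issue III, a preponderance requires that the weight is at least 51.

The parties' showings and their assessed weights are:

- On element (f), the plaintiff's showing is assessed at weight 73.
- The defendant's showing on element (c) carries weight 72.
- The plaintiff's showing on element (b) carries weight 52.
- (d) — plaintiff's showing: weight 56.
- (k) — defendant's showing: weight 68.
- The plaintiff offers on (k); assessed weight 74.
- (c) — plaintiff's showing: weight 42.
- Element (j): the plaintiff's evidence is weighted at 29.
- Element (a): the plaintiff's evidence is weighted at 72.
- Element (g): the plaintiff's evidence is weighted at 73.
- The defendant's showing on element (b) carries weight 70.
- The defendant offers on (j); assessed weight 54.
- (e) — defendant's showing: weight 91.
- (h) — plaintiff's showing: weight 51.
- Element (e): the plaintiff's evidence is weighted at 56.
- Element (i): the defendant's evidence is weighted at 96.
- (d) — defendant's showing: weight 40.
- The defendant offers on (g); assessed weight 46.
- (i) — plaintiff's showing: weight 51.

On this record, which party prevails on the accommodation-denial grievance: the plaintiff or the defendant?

— Issue I —
Stage I.1 — burden on plaintiff; standard: a clear and cogent showing (weight is at least 72).
    (a): 72 ≥ 72 [met]
  The plaintiff carries Stage I.1; the defendant now bears the burden.
Stage I.2 — burden on defendant; standard: a clear and cogent showing (weight is at least 72).
    (b): 70 (plaintiff's 52 disregarded) < 72 [not met]
    (c): 72 (plaintiff's 42 disregarded) ≥ 72 [met]
  The defendant does not carry Stage I.2.
So the plaintiff prevails on this issue.
— Issue II —
Stage II.1 (plaintiff, the balance of probabilities, weight is at least 53): (d) 56 (defendant's 40 disregarded) ≥ 53 — meets; (e) 56 (defendant's 91 disregarded) ≥ 53 — meets.
  All elements met. The plaintiff retains the burden for Stage II.2.
Stage II.2 (plaintiff, a clear and cogent showing, weight is at least 73): (f) 73 ≥ 73 — meets; (g) 73 (defendant's 46 disregarded) ≥ 73 — meets.
  The plaintiff carries the last stage.
Every stage carried; the plaintiff prevails on this issue.
— Issue III —
At Stage III.1 the plaintiff must meet a preponderance (weight is at least 51): on (h) the weight is 51, ≥ 51, so (h) meets the standard; on (i) the weight is 51 (the defendant's 96 is given no effect), which does reach 51, so (i) meets the standard.
  Stage III.1 carried; the burden shifts to the defendant.
At Stage III.2 the defendant must meet a preponderance (weight is at least 51): on (j) the weight is 54 (the plaintiff's 29 is given no effect), ≥ 51, so (j) meets the standard.
  The defendant carries Stage III.2; the plaintiff now bears the burden.
At Stage III.3 the plaintiff must meet clear and convincing evidence (weight is at least 74): on (k) the weight is 74 (the defendant's 68 is given no effect), which does reach 74, so (k) meets the standard.
  All elements met at the final stage.
Every stage carried; the plaintiff prevails on this issue.
Per-issue: Issue I → plaintiff; Issue II → plaintiff; Issue III → plaintiff. The plaintiff must prevail on at least one issue; overall, the plaintiff prevails.

plaintiff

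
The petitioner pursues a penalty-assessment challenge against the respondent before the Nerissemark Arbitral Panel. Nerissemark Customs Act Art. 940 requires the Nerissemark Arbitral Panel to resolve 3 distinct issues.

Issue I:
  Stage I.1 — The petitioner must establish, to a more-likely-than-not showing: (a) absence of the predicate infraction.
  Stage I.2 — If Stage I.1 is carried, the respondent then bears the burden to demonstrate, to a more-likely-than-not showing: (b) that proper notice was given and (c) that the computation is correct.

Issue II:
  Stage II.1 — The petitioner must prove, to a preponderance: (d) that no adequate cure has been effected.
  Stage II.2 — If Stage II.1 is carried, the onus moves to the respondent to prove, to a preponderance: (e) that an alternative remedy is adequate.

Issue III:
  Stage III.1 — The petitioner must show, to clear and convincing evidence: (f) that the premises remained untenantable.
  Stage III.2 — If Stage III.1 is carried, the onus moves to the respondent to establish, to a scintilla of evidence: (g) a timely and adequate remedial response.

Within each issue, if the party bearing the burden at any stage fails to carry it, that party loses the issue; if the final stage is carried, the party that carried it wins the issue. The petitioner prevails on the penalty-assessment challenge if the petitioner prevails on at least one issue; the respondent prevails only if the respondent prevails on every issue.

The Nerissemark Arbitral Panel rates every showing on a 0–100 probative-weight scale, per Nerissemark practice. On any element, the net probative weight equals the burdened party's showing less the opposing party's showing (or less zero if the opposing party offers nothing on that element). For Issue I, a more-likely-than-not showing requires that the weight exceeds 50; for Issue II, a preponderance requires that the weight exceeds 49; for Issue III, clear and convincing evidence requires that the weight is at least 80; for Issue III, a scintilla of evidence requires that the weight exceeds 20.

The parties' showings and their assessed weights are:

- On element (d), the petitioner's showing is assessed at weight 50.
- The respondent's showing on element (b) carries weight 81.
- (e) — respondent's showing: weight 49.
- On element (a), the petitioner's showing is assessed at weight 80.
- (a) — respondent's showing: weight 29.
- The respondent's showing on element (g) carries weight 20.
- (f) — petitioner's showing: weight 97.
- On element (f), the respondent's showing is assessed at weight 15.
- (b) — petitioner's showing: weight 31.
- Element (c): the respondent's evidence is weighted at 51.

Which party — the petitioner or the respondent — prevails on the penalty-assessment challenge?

petitioner

— Issue I —
Stage I.1 — burden on petitioner; standard: a more-likely-than-not showing (weight exceeds 50).
    (a): 80 − 29 = 51 > 50 [met]
  All elements met. The burden passes to the respondent.
Stage I.2 — burden on respondent; standard: a more-likely-than-not showing (weight exceeds 50).
    (b): 81 − 31 = 50 ≤ 50 [not met]
    (c): 51 > 50 [met]
  Not every element is met, so the respondent fails to carry Stage I.2.
The petitioner prevails on this issue.
— Issue II —
At Stage II.1 the petitioner must meet a preponderance (weight exceeds 49): on (d) the weight is 50, > 49, so (d) meets the standard.
  Stage II.1 is satisfied; the onus moves to the respondent.
At Stage II.2 the respondent must meet a preponderance (weight exceeds 49): on (e) the weight is 49, ≤ 49, so (e) does not meet the standard.
  Stage II.2 not carried; the respondent fails its burden.
The analysis ends at Stage II.2; the petitioner prevails on this issue.
— Issue III —
Stage III.1 — burden on petitioner; standard: clear and convincing evidence (weight is at least 80).
    (f): 97 − 15 = 82 ≥ 80 [met]
  Stage III.1 is satisfied; the onus moves to the respondent.
Stage III.2 — burden on respondent; standard: a scintilla of evidence (weight exceeds 20).
    (g): 20 ≤ 20 [not met]
  Stage III.2 not carried; the respondent fails its burden.
The petitioner prevails on this issue.
Per-issue: Issue I → petitioner; Issue II → petitioner; Issue III → petitioner. The petitioner must prevail on at least one issue; overall, the petitioner prevails.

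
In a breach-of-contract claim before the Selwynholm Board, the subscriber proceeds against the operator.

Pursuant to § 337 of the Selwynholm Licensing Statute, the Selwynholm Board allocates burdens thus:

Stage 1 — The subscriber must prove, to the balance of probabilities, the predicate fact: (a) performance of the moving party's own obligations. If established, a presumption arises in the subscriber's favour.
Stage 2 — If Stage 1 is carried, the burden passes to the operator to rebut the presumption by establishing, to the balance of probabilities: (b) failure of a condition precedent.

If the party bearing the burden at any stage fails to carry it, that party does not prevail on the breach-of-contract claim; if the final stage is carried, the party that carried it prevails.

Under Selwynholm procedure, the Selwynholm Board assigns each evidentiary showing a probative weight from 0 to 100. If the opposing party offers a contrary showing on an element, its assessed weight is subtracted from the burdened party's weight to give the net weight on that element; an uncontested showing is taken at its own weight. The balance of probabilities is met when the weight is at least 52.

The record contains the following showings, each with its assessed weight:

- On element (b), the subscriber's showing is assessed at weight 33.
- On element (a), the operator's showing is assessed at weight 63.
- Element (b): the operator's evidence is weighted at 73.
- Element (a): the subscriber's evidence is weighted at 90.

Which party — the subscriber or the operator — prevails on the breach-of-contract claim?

Stage 1 — burden on subscriber; standard: the balance of probabilities (weight is at least 52).
    (a): 90 − 63 = 27 < 52 [not met]
  Not every element is met, so the subscriber fails to carry Stage 1.
The analysis ends at Stage 1; the operator prevails.

operator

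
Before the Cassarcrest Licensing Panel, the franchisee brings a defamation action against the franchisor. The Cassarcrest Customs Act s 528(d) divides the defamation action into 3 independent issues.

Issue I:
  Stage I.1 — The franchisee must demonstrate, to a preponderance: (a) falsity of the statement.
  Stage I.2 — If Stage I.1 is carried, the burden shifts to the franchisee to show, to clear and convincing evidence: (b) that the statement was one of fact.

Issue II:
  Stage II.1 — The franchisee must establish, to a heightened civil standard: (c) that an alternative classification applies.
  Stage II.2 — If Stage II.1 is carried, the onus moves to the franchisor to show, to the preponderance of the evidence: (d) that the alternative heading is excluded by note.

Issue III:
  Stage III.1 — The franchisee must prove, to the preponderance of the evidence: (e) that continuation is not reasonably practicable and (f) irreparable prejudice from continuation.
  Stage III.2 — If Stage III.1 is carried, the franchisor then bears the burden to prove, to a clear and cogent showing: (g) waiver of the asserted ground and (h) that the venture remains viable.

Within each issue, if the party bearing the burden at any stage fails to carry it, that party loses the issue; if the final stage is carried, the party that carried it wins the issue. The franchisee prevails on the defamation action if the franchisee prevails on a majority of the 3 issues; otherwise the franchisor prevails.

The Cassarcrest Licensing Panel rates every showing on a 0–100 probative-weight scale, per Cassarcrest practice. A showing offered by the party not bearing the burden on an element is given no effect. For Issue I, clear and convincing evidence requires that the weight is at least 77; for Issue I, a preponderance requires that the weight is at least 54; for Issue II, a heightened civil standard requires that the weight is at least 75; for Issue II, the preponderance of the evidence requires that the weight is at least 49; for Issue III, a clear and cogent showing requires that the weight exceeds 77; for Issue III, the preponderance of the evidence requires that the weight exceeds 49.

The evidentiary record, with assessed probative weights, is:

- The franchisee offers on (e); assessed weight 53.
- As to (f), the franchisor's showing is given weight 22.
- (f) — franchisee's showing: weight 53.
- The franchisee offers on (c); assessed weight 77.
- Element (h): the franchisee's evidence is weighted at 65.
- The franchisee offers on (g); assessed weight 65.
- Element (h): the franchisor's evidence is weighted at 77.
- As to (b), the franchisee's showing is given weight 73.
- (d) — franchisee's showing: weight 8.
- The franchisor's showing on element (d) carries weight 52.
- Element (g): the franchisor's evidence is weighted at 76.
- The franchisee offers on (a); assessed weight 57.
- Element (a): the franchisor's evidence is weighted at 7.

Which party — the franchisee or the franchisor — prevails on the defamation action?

— Issue I —
Stage I.1 (franchisee, a preponderance, weight is at least 54): (a) 57 (franchisor's 7 disregarded) ≥ 54 — meets.
  Stage I.1 is satisfied; the franchisee continues to bear the burden.
Stage I.2 (franchisee, clear and convincing evidence, weight is at least 77): (b) 73 < 77 — fails.
  Not every element is met, so the franchisee fails to carry Stage I.2.
The analysis ends at Stage I.2; the franchisor prevails on this issue.
— Issue II —
Stage II.1 (franchisee, a heightened civil standard, weight is at least 75): (c) 77 ≥ 75 — meets.
  The franchisee carries Stage II.1; the franchisor now bears the burden.
Stage II.2 (franchisor, the preponderance of the evidence, weight is at least 49): (d) 52 (franchisee's 8 disregarded) ≥ 49 — meets.
  All elements met at the final stage.
With every stage satisfied, the franchisor prevails on this issue.
— Issue III —
Stage III.1 — burden on franchisee; standard: the preponderance of the evidence (weight exceeds 49).
    (e): 53 > 49 [met]
    (f): 53 (franchisor's 22 disregarded) > 49 [met]
  The franchisee carries Stage III.1; the franchisor now bears the burden.
Stage III.2 — burden on franchisor; standard: a clear and cogent showing (weight exceeds 77).
    (g): 76 (franchisee's 65 disregarded) ≤ 77 [not met]
    (h): 77 (franchisee's 65 disregarded) ≤ 77 [not met]
  Not every element is met, so the franchisor fails to carry Stage III.2.
So the franchisee prevails on this issue.
Per-issue: Issue I → franchisor; Issue II → franchisor; Issue III → franchisee. The franchisee must prevail on a majority of issues; overall, the franchisor prevails.

franchisor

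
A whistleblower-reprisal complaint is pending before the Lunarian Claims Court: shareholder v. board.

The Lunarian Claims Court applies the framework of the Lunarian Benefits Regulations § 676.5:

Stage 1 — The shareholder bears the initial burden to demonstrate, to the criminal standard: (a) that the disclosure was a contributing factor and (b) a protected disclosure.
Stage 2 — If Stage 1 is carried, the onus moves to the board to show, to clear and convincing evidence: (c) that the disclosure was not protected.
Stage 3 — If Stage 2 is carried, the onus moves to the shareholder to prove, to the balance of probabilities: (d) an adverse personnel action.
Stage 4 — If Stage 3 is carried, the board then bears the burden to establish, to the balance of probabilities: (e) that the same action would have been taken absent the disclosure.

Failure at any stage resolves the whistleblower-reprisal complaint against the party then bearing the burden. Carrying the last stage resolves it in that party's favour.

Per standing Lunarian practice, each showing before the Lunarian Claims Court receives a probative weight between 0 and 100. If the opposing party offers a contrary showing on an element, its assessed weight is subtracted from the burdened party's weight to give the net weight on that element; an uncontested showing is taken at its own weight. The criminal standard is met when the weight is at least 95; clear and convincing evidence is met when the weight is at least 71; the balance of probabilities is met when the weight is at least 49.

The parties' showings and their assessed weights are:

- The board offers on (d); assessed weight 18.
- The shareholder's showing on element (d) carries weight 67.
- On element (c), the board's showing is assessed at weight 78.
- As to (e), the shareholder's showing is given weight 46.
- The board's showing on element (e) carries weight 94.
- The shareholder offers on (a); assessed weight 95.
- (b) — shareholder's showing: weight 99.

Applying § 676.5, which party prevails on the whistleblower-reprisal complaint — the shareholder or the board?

shareholder

Stage 1 — burden on shareholder; standard: the criminal standard (weight is at least 95).
    (a): 95 ≥ 95 [met]
    (b): 99 ≥ 95 [met]
  Stage 1 carried; the burden shifts to the board.
Stage 2 — burden on board; standard: clear and convincing evidence (weight is at least 71).
    (c): 78 ≥ 71 [met]
  Stage 2 carried; the burden shifts to the shareholder.
Stage 3 — burden on shareholder; standard: the balance of probabilities (weight is at least 49).
    (d): 67 − 18 = 49 ≥ 49 [met]
  All elements met. The burden passes to the board.
Stage 4 — burden on board; standard: the balance of probabilities (weight is at least 49).
    (e): 94 − 46 = 48 < 49 [not met]
  The board does not carry Stage 4.
So the shareholder prevails.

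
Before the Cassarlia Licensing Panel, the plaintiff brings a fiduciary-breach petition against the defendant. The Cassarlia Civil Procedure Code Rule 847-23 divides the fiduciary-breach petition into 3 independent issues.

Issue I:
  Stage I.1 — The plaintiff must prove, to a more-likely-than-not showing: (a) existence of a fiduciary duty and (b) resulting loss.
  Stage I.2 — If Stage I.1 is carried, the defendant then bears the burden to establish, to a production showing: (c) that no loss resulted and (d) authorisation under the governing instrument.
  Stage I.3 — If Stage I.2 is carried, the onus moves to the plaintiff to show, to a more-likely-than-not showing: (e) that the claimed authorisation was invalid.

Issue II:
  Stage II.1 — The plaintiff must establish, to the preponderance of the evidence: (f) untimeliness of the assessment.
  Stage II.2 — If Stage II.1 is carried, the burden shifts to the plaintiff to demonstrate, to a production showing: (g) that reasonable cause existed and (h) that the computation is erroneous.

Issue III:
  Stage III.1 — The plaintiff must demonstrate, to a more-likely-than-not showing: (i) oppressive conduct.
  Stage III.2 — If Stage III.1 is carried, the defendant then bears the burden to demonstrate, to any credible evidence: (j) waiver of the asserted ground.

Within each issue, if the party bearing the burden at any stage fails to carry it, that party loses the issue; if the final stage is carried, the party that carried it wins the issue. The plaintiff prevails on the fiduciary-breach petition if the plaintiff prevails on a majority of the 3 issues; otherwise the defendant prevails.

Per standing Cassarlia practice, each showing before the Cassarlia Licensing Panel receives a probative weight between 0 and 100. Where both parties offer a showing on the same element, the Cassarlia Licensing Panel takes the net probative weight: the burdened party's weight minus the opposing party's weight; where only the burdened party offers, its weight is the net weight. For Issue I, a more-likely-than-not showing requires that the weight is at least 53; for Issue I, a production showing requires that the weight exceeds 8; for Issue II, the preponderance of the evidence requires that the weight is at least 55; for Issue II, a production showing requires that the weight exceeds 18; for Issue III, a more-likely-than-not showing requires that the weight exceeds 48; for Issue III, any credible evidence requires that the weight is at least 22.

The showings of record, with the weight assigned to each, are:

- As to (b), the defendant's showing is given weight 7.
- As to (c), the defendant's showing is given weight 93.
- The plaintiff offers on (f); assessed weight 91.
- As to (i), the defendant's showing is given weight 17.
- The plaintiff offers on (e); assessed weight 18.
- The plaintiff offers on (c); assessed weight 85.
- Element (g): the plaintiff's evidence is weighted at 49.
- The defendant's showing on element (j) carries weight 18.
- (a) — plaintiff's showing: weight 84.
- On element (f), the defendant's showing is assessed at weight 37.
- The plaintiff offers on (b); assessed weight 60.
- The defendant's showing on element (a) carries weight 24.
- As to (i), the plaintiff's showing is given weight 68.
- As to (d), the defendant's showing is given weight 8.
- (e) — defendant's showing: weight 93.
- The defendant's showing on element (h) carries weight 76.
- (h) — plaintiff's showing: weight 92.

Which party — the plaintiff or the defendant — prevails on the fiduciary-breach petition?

— Issue I —
At Stage I.1 the plaintiff must meet a more-likely-than-not showing (weight is at least 53): on (a) the weight is 84 less the opposing 24 gives net 60, which does reach 53, so (a) meets the standard; on (b) the weight is 60 less the opposing 7 gives net 53, which does reach 53, so (b) meets the standard.
  Stage I.1 carried; the burden shifts to the defendant.
At Stage I.2 the defendant must meet a production showing (weight exceeds 8): on (c) the weight is 93 less the opposing 85 gives net 8, ≤ 8, so (c) does not meet the standard; on (d) the weight is 8, which does not exceed 8, so (d) does not meet the standard.
  Not every element is met, so the defendant fails to carry Stage I.2.
The plaintiff prevails on this issue.
— Issue II —
Stage II.1 (plaintiff, the preponderance of the evidence, weight is at least 55): (f) net 91−37=54 < 55 — fails.
  The plaintiff does not carry Stage II.1.
So the defendant prevails on this issue.
— Issue III —
At Stage III.1 the plaintiff must meet a more-likely-than-not showing (weight exceeds 48): on (i) the weight is 68 less the opposing 17 gives net 51, > 48, so (i) meets the standard.
  The plaintiff carries Stage III.1; the defendant now bears the burden.
At Stage III.2 the defendant must meet any credible evidence (weight is at least 22): on (j) the weight is 18, which does not reach 22, so (j) does not meet the standard.
  Not every element is met, so the defendant fails to carry Stage III.2.
So the plaintiff prevails on this issue.
Per-issue: Issue I → plaintiff; Issue II → defendant; Issue III → plaintiff. The plaintiff must prevail on a majority of issues; overall, the plaintiff prevails.

plaintiff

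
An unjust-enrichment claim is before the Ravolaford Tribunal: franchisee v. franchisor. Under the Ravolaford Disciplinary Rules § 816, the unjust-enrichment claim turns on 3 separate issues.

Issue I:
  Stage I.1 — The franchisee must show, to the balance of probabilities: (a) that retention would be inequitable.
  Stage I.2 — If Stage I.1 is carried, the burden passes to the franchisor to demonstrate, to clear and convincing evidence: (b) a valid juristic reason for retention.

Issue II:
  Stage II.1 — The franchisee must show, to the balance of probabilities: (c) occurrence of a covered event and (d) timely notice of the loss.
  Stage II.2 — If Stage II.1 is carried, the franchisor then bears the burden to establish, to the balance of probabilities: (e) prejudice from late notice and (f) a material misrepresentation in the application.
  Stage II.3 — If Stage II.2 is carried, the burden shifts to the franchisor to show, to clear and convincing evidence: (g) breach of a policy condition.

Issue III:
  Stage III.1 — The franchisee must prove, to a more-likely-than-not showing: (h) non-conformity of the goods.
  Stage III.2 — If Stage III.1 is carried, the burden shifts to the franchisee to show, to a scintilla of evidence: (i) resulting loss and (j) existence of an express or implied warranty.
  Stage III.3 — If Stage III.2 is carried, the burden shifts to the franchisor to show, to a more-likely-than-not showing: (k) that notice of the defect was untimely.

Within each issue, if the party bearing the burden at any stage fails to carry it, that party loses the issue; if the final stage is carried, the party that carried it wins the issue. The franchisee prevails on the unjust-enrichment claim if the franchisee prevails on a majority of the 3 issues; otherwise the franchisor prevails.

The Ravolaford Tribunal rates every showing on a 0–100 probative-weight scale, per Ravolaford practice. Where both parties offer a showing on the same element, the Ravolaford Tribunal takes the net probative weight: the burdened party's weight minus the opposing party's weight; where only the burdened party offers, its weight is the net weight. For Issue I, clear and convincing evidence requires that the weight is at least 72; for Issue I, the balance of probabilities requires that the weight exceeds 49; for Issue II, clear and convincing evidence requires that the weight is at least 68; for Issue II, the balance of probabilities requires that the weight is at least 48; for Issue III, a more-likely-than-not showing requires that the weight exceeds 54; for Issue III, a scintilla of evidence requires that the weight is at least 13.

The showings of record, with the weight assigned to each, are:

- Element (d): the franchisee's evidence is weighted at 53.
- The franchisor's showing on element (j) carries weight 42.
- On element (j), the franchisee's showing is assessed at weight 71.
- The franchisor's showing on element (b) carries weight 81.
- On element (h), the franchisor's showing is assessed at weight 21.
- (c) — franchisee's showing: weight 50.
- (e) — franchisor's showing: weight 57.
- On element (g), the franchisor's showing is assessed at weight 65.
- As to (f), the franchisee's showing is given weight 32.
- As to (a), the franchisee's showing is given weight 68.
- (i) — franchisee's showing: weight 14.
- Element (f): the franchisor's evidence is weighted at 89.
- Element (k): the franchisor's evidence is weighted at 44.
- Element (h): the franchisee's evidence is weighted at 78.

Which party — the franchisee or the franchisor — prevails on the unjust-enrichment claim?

— Issue I —
Stage I.1 (franchisee, the balance of probabilities, weight exceeds 49): (a) 68 > 49 — meets.
  The franchisee carries Stage I.1; the franchisor now bears the burden.
Stage I.2 (franchisor, clear and convincing evidence, weight is at least 72): (b) 81 ≥ 72 — meets.
  Stage I.2 carried; the final stage is satisfied.
With every stage satisfied, the franchisor prevails on this issue.
— Issue II —
Stage II.1 (franchisee, the balance of probabilities, weight is at least 48): (c) 50 ≥ 48 — meets; (d) 53 ≥ 48 — meets.
  Stage II.1 is satisfied; the onus moves to the franchisor.
Stage II.2 (franchisor, the balance of probabilities, weight is at least 48): (e) 57 ≥ 48 — meets; (f) net 89−32=57 ≥ 48 — meets.
  All elements met. The franchisor retains the burden for Stage II.3.
Stage II.3 (franchisor, clear and convincing evidence, weight is at least 68): (g) 65 < 68 — fails.
  Stage II.3 not carried; the franchisor fails its burden.
The analysis ends at Stage II.3; the franchisee prevails on this issue.
— Issue III —
At Stage III.1 the franchisee must meet a more-likely-than-not showing (weight exceeds 54): on (h) the weight is 78 less the opposing 21 gives net 57, which does exceed 54, so (h) meets the standard.
  All elements met. The franchisee retains the burden for Stage III.2.
At Stage III.2 the franchisee must meet a scintilla of evidence (weight is at least 13): on (i) the weight is 14, ≥ 13, so (i) meets the standard; on (j) the weight is 71 less the opposing 42 gives net 29, ≥ 13, so (j) meets the standard.
  Stage III.2 is satisfied; the onus moves to the franchisor.
At Stage III.3 the franchisor must meet a more-likely-than-not showing (weight exceeds 54): on (k) the weight is 44, ≤ 54, so (k) does not meet the standard.
  The franchisor does not carry Stage III.3.
The franchisee prevails on this issue.
Per-issue: Issue I → franchisor; Issue II → franchisee; Issue III → franchisee. The franchisee must prevail on a majority of issues; overall, the franchisee prevails.

franchisee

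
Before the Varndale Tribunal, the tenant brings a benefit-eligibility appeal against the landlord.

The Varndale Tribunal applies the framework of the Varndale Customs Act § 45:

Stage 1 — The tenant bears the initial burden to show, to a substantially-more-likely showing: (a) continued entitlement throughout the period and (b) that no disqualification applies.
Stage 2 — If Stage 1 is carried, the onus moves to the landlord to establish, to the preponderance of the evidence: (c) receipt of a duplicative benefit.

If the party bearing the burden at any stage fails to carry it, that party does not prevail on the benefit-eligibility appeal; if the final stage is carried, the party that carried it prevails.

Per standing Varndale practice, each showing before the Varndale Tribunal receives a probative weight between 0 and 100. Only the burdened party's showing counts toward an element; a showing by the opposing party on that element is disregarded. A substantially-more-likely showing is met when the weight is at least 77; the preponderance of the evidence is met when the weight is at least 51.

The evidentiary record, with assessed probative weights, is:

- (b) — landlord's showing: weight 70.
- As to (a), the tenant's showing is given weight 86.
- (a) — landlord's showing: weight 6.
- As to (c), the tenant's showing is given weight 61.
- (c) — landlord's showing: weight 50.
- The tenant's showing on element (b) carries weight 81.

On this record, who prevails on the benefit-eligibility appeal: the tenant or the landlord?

tenant

At Stage 1 the tenant must meet a substantially-more-likely showing (weight is at least 77): on (a) the weight is 86 (the landlord's 6 is given no effect), ≥ 77, so (a) meets the standard; on (b) the weight is 81 (the landlord's 70 is given no effect), which does reach 77, so (b) meets the standard.
  The tenant carries Stage 1; the landlord now bears the burden.
At Stage 2 the landlord must meet the preponderance of the evidence (weight is at least 51): on (c) the weight is 50 (the tenant's 61 is given no effect), which does not reach 51, so (c) does not meet the standard.
  The landlord does not carry Stage 2.
So the tenant prevails.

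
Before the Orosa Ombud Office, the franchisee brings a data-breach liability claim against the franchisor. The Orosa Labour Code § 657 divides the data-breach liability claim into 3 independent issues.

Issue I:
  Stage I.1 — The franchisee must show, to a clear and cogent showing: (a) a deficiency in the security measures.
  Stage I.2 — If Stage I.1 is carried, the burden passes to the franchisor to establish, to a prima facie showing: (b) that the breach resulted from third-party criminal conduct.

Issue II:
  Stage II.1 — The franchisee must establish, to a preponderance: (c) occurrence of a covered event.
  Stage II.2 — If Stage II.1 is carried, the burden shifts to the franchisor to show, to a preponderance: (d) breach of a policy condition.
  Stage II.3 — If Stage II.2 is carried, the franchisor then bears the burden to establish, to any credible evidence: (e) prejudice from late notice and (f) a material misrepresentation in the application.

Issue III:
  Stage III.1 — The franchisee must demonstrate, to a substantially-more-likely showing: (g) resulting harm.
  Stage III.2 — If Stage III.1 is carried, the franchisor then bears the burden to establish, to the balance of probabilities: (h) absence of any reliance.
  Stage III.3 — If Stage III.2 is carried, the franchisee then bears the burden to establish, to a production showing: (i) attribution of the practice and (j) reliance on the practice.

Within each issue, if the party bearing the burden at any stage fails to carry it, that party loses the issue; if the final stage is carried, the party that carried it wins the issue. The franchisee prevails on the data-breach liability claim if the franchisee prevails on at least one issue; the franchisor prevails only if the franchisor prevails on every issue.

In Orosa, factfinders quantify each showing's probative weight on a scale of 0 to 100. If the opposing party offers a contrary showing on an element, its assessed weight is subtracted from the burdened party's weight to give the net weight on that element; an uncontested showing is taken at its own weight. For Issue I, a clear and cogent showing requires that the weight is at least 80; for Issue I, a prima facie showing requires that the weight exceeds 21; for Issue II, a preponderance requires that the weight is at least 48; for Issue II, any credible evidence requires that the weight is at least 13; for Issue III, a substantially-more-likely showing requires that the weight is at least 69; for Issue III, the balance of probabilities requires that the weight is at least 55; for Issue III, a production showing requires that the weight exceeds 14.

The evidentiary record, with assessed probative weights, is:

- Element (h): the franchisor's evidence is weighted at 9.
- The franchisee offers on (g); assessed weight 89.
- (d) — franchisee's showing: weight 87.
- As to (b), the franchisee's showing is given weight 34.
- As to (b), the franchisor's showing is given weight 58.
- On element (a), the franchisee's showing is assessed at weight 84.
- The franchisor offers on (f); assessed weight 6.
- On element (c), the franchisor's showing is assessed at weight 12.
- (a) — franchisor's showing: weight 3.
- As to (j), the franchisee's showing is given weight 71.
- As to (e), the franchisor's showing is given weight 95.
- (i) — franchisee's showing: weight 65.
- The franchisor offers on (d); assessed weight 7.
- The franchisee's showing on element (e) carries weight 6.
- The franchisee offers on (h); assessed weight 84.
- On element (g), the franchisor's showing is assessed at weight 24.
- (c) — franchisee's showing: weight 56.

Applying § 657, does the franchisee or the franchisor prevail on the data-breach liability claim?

franchisor

— Issue I —
At Stage I.1 the franchisee must meet a clear and cogent showing (weight is at least 80): on (a) the weight is 84 less the opposing 3 gives net 81, ≥ 80, so (a) meets the standard.
  The franchisee carries Stage I.1; the franchisor now bears the burden.
At Stage I.2 the franchisor must meet a prima facie showing (weight exceeds 21): on (b) the weight is 58 less the opposing 34 gives net 24, which does exceed 21, so (b) meets the standard.
  Stage I.2 carried; the final stage is satisfied.
All stages carried — the franchisor prevails on this issue.
— Issue II —
Stage II.1 (franchisee, a preponderance, weight is at least 48): (c) net 56−12=44 < 48 — fails.
  Stage II.1 not carried; the franchisee fails its burden.
The franchisor prevails on this issue.
— Issue III —
Stage III.1 (franchisee, a substantially-more-likely showing, weight is at least 69): (g) net 89−24=65 < 69 — fails.
  Not every element is met, so the franchisee fails to carry Stage III.1.
The analysis ends at Stage III.1; the franchisor prevails on this issue.
Per-issue: Issue I → franchisor; Issue II → franchisor; Issue III → franchisor. The franchisee must prevail on at least one issue; overall, the franchisor prevails.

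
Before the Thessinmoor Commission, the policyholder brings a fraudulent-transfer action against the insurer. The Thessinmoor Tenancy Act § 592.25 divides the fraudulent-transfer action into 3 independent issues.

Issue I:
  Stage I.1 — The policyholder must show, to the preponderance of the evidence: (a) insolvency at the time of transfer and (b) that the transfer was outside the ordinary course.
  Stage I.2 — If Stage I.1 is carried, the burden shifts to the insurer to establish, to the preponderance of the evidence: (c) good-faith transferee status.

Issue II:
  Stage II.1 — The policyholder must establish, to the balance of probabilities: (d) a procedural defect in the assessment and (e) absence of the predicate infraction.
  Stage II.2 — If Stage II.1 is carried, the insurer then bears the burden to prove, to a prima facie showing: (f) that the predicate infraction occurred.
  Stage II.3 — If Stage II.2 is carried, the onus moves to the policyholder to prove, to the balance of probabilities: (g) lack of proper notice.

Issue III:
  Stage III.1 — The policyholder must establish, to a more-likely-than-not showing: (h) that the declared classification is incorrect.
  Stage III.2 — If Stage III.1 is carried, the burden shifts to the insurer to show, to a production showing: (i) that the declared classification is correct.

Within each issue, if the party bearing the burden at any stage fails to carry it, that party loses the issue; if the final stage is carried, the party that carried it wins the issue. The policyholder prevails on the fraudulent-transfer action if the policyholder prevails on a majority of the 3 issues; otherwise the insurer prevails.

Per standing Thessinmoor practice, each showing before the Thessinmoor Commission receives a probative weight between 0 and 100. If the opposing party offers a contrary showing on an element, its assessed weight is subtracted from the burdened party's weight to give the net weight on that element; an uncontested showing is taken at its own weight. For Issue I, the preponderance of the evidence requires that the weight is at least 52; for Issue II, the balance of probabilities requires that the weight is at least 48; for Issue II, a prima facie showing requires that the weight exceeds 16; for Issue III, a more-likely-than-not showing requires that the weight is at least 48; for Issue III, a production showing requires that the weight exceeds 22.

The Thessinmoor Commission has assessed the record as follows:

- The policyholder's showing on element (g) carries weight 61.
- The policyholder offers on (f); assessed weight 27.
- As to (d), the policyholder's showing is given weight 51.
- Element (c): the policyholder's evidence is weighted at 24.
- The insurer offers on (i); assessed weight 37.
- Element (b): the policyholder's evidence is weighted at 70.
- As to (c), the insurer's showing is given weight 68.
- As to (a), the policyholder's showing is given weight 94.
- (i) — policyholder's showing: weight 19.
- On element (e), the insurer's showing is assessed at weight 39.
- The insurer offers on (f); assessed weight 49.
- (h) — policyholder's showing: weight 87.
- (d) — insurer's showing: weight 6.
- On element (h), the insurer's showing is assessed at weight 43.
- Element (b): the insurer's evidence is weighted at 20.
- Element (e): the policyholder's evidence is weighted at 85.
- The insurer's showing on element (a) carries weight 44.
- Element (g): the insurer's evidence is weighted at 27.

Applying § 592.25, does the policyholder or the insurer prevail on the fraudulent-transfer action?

insurer

— Issue I —
Stage I.1 — burden on policyholder; standard: the preponderance of the evidence (weight is at least 52).
    (a): 94 − 44 = 50 < 52 [not met]
    (b): 70 − 20 = 50 < 52 [not met]
  The policyholder does not carry Stage I.1.
The insurer prevails on this issue.
— Issue II —
Stage II.1 (policyholder, the balance of probabilities, weight is at least 48): (d) net 51−6=45 < 48 — fails; (e) net 85−39=46 < 48 — fails.
  Not every element is met, so the policyholder fails to carry Stage II.1.
The analysis ends at Stage II.1; the insurer prevails on this issue.
— Issue III —
Stage III.1 — burden on policyholder; standard: a more-likely-than-not showing (weight is at least 48).
    (h): 87 − 43 = 44 < 48 [not met]
  Stage III.1 not carried; the policyholder fails its burden.
So the insurer prevails on this issue.
Per-issue: Issue I → insurer; Issue II → insurer; Issue III → insurer. The policyholder must prevail on a majority of issues; overall, the insurer prevails.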